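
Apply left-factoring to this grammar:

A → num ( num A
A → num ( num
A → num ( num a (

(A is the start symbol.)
Left-factoring transforms A → αβ₁ | αβ₂ into A → αA' and A' → β₁ | β₂
(α is the longest common prefix among the alternatives). Repeat until
no nonterminal has two alternatives with a common prefix.

Round 1: A has alternatives sharing prefix 'num ( num'. Introduce A': A → num ( num A'
  Add: A' → A
  Add: A' → ε
  Add: A' → a (

No remaining common prefixes — done.

Resulting grammar:
A → num ( num A'
A' → A
A' → ε
A' → a (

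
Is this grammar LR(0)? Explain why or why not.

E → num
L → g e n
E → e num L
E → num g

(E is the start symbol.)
No. Shift-reduce conflict between [E → num .] and [E → num . g]

A grammar is LR(0) if no state in the canonical LR(0) collection has:
  - both a shift item (dot before a terminal) and a complete item (shift-reduce conflict), or
  - two or more complete items (reduce-reduce conflict; the accept item [E' → E .] counts as a complete item here).

Augment with E' → E and build the canonical LR(0) collection (I0 = CLOSURE({[E' → . E]}), then GOTO on every symbol after a dot until no new states appear). It has 10 states:
  I0: { [E → . e num L], [E → . num g], [E → . num], [E' → . E] }  — shift
  I1: { [E' → E .] }  — accept
  I2: { [E → e . num L] }  — shift
  I3: { [E → num . g], [E → num .] }  — shift, reduce
  I4: { [E → num g .] }  — reduce
  I5: { [E → e num . L], [L → . g e n] }  — shift
  I6: { [E → e num L .] }  — reduce
  I7: { [L → g . e n] }  — shift
  I8: { [L → g e . n] }  — shift
  I9: { [L → g e n .] }  — reduce

Conflict in state I3:
  Shift-reduce conflict between [E → num .] and [E → num . g]
So the grammar is NOT LR(0).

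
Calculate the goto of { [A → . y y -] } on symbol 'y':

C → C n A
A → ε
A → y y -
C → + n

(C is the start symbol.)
{ [A → y . y -] }

GOTO(I, 'y') = CLOSURE({ [A → αX.β] : [A → α.Xβ] ∈ I, X = 'y' })

Items with dot before 'y', with the dot advanced:
  [A → . y y -] → [A → y . y -]
Closure adds nothing (no advanced item has the dot before a non-terminal).

GOTO = { [A → y . y -] }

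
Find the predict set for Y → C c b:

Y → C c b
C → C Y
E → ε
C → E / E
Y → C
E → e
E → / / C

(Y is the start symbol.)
{ '/', 'e' }

PREDICT(Y → C c b) = (FIRST(RHS) \ {ε}) ∪ (FOLLOW(Y) if ε ∈ FIRST(RHS), i.e. RHS ⇒* ε)
FIRST(C) = { '/', 'e' }
FIRST(C c b) = { '/', 'e' }
ε ∉ FIRST(C c b), so FOLLOW(Y) is not added.
PREDICT(Y → C c b) = { '/', 'e' }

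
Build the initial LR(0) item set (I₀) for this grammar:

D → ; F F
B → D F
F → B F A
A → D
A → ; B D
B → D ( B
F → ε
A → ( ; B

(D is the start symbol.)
{ [D → . ; F F], [D' → . D] }

First, augment the grammar with D' → D
I₀ = CLOSURE({ [D' → . D] }):
  [D' → . D] has the dot before D: add [D → . ; F F]
No further items can be added.

I₀ = { [D → . ; F F], [D' → . D] }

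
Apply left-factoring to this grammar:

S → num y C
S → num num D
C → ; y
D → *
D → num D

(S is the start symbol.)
S → num S'
S' → y C
S' → num D
C → ; y
D → *
D → num D

Left-factoring transforms A → αβ₁ | αβ₂ into A → αA' and A' → β₁ | β₂
(α is the longest common prefix among the alternatives). Repeat until
no nonterminal has two alternatives with a common prefix.

Round 1: S has alternatives sharing prefix 'num'. Introduce S': S → num S'
  Add: S' → y C
  Add: S' → num D

No remaining common prefixes — done.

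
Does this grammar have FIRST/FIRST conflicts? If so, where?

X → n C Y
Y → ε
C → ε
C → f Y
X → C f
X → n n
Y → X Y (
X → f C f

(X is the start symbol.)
Yes. X → n C Y / X → n n on { 'n' }; X → C f / X → f C f on { 'f' }

A FIRST/FIRST conflict occurs when two productions N → α and N → β for the same non-terminal have FIRST(α) ∩ FIRST(β) ≠ ∅ (with ε ∈ FIRST of a nullable right-hand side, so two nullable alternatives also conflict).

FIRST sets of the non-terminals at (or reachable through a nullable prefix from) the front of some alternative:
  FIRST(C) = { 'f', ε }
  FIRST(X) = { 'f', 'n' }

Productions for X:
  X → n C Y: FIRST = { 'n' }
  X → C f: FIRST = { 'f' }
  X → n n: FIRST = { 'n' }
  X → f C f: FIRST = { 'f' }
Productions for Y:
  Y → ε: FIRST = { ε }
  Y → X Y (: FIRST = { 'f', 'n' }
Productions for C:
  C → ε: FIRST = { ε }
  C → f Y: FIRST = { 'f' }

Conflict for X: X → n C Y and X → n n
  Overlap: { 'n' }
Conflict for X: X → C f and X → f C f
  Overlap: { 'f' }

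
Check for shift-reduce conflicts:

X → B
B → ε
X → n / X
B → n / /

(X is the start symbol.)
Yes — I0: [B → .] vs [B → . n / /]; I4: [B → .] vs [B → . n / /]

Augment with X' → X and build the canonical LR(0) collection (I0 = CLOSURE({[X' → . X]}), then GOTO on every symbol after a dot until no new states appear). It has 7 states:
  I0: { [B → . n / /], [B → .], [X → . B], [X → . n / X], [X' → . X] }  — shift, reduce
  I1: { [X → B .] }  — reduce
  I2: { [X' → X .] }  — accept
  I3: { [B → n . / /], [X → n . / X] }  — shift
  I4: { [B → . n / /], [B → .], [B → n / . /], [X → . B], [X → . n / X], [X → n / . X] }  — shift, reduce
  I5: { [B → n / / .] }  — reduce
  I6: { [X → n / X .] }  — reduce

I0 contains reduce item [B → .] and shift items [B → . n / /], [X → . n / X] — shift-reduce conflict.
I4 contains reduce item [B → .] and shift items [B → . n / /], [B → n / . /], [X → . n / X] — shift-reduce conflict.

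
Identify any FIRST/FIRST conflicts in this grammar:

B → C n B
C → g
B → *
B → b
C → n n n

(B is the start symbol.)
A FIRST/FIRST conflict occurs when two productions N → α and N → β for the same non-terminal have FIRST(α) ∩ FIRST(β) ≠ ∅ (with ε ∈ FIRST of a nullable right-hand side, so two nullable alternatives also conflict).

FIRST sets of the non-terminals at (or reachable through a nullable prefix from) the front of some alternative:
  FIRST(C) = { 'g', 'n' }

Productions for B:
  B → C n B: FIRST = { 'g', 'n' }
  B → *: FIRST = { '*' }
  B → b: FIRST = { 'b' }
Productions for C:
  C → g: FIRST = { 'g' }
  C → n n n: FIRST = { 'n' }

All alternatives of each non-terminal have pairwise disjoint FIRST sets.

Answer: No FIRST/FIRST conflicts.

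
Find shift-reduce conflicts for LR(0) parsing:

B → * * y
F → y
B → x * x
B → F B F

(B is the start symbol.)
A shift-reduce conflict occurs when an LR(0) state has both:
  - a complete (reduce) item [A → α .] (dot at the end), and
  - a shift item [B → β . c γ] (dot before a terminal).

Augment with B' → B and build the canonical LR(0) collection (I0 = CLOSURE({[B' → . B]}), then GOTO on every symbol after a dot until no new states appear). It has 12 states:
  I0: { [B → . * * y], [B → . F B F], [B → . x * x], [B' → . B], [F → . y] }  — shift
  I1: { [B → * . * y] }  — shift
  I2: { [B' → B .] }  — accept
  I3: { [B → . * * y], [B → . F B F], [B → . x * x], [B → F . B F], [F → . y] }  — shift
  I4: { [B → x . * x] }  — shift
  I5: { [F → y .] }  — reduce
  I6: { [B → x * . x] }  — shift
  I7: { [B → x * x .] }  — reduce
  I8: { [B → F B . F], [F → . y] }  — shift
  I9: { [B → F B F .] }  — reduce
  I10: { [B → * * . y] }  — shift
  I11: { [B → * * y .] }  — reduce

No state contains both a complete item and a shift item.

Answer: No shift-reduce conflicts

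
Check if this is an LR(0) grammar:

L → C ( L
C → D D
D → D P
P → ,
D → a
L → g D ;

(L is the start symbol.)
A grammar is LR(0) if no state in the canonical LR(0) collection has:
  - both a shift item (dot before a terminal) and a complete item (shift-reduce conflict), or
  - two or more complete items (reduce-reduce conflict; the accept item [L' → L .] counts as a complete item here).

Augment with L' → L and build the canonical LR(0) collection (I0 = CLOSURE({[L' → . L]}), then GOTO on every symbol after a dot until no new states appear). It has 13 states:
  I0: { [C → . D D], [D → . D P], [D → . a], [L → . C ( L], [L → . g D ;], [L' → . L] }  — shift
  I1: { [L → C . ( L] }  — shift
  I2: { [C → D . D], [D → . D P], [D → . a], [D → D . P], [P → . ,] }  — shift
  I3: { [L' → L .] }  — accept
  I4: { [D → a .] }  — reduce
  I5: { [D → . D P], [D → . a], [L → g . D ;] }  — shift
  I6: { [D → D . P], [L → g D . ;], [P → . ,] }  — shift
  I7: { [P → , .] }  — reduce
  I8: { [L → g D ; .] }  — reduce
  I9: { [D → D P .] }  — reduce
  I10: { [C → D D .], [D → D . P], [P → . ,] }  — shift, reduce
  I11: { [C → . D D], [D → . D P], [D → . a], [L → . C ( L], [L → . g D ;], [L → C ( . L] }  — shift
  I12: { [L → C ( L .] }  — reduce

Conflict in state I10:
  Shift-reduce conflict between [C → D D .] and [P → . ,]
So the grammar is NOT LR(0).

Answer: No. Shift-reduce conflict between [C → D D .] and [P → . ,]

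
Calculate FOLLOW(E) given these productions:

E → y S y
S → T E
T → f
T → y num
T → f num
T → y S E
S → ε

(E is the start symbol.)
E is the start symbol, so $ ∈ FOLLOW(E).
In S → T E: E is at the end, add FOLLOW(S)
In T → y S E: E is at the end, add FOLLOW(T)

The FOLLOW sets referred to above (computed the same way, to a fixed point):
  FOLLOW(S) = { 'y' }
  FOLLOW(T) = { 'y' }

Taking the union: FOLLOW(E) = { $, 'y' }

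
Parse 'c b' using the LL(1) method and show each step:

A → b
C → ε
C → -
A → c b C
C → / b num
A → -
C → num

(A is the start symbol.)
LL(1) parsing maintains a stack (initially the start symbol over $) and the input. At each step: if the stack top is a terminal, match it against the current input token; if it is a non-terminal N, replace it with the RHS of M[N, lookahead] (the unique production whose predict set contains the lookahead).

Stack is shown with the top on the left.

Stack    Input  Action
----------------------
A $      c b $  output A → c b C
c b C $  c b $  match 'c'
b C $    b $    match 'b'
C $      $      output C → ε
$        $      accept

The string is accepted.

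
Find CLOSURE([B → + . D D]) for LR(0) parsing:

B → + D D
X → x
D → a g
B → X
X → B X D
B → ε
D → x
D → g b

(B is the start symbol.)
Start with: [B → + . D D]
  [B → + . D D] has the dot before D: add [D → . a g], [D → . x], [D → . g b]
No further items can be added.

CLOSURE = { [B → + . D D], [D → . a g], [D → . g b], [D → . x] }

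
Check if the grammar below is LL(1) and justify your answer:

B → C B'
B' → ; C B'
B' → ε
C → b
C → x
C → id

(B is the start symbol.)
A grammar is LL(1) if for each non-terminal N with multiple productions, the predict sets of those productions are pairwise disjoint, where PREDICT(N → α) = (FIRST(α) \ {ε}) ∪ (FOLLOW(N) if α ⇒* ε).

Relevant sets:
  FOLLOW(B') = { $ }

For B':
  PREDICT(B' → ';' C B') = { ';' }
  PREDICT(B' → ε) = { $ }
For C:
  PREDICT(C → b) = { 'b' }
  PREDICT(C → x) = { 'x' }
  PREDICT(C → id) = { 'id' }
B has a single production, so nothing to check there.

All predict sets are disjoint. The grammar IS LL(1).

Answer: Yes, the grammar is LL(1).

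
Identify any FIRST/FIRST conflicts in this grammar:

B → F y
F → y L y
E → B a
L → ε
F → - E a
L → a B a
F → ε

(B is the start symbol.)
No FIRST/FIRST conflicts.

A FIRST/FIRST conflict occurs when two productions N → α and N → β for the same non-terminal have FIRST(α) ∩ FIRST(β) ≠ ∅ (with ε ∈ FIRST of a nullable right-hand side, so two nullable alternatives also conflict).

Productions for F:
  F → y L y: FIRST = { 'y' }
  F → - E a: FIRST = { '-' }
  F → ε: FIRST = { ε }
Productions for L:
  L → ε: FIRST = { ε }
  L → a B a: FIRST = { 'a' }
B, E have only one production, so no FIRST/FIRST conflict is possible there.

All alternatives of each non-terminal have pairwise disjoint FIRST sets.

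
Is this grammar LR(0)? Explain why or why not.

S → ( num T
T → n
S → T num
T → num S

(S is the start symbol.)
Yes, the grammar is LR(0)

A grammar is LR(0) if no state in the canonical LR(0) collection has:
  - both a shift item (dot before a terminal) and a complete item (shift-reduce conflict), or
  - two or more complete items (reduce-reduce conflict; the accept item [S' → S .] counts as a complete item here).

Augment with S' → S and build the canonical LR(0) collection (I0 = CLOSURE({[S' → . S]}), then GOTO on every symbol after a dot until no new states appear). It has 10 states:
  I0: { [S → . ( num T], [S → . T num], [S' → . S], [T → . n], [T → . num S] }  — shift
  I1: { [S → ( . num T] }  — shift
  I2: { [S' → S .] }  — accept
  I3: { [S → T . num] }  — shift
  I4: { [T → n .] }  — reduce
  I5: { [S → . ( num T], [S → . T num], [T → . n], [T → . num S], [T → num . S] }  — shift
  I6: { [T → num S .] }  — reduce
  I7: { [S → T num .] }  — reduce
  I8: { [S → ( num . T], [T → . n], [T → . num S] }  — shift
  I9: { [S → ( num T .] }  — reduce

Every state is either a pure shift/goto state or contains exactly one complete item and nothing to shift — no conflicts. The grammar is LR(0).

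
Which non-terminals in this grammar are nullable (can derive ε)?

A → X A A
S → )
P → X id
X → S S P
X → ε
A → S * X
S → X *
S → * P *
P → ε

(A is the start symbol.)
{ 'P', 'X' }

A non-terminal is nullable if it can derive ε (the empty string): either it has an ε-production, or it has a production whose right-hand side consists entirely of nullable non-terminals.

ε-productions: X → ε, P → ε
So X, P are immediately nullable.
No further non-terminal can be added: every production for the remaining non-terminals contains a terminal or a non-nullable non-terminal.
Nullable = { 'P', 'X' }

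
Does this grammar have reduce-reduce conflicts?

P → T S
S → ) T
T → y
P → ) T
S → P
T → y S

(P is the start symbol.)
Yes — I8: [P → ) T .] vs [S → ) T .]

A reduce-reduce conflict occurs when an LR(0) state has two complete items [A → α .] and [B → β .] — both call for a reduction, and with no lookahead the parser cannot choose between them.

Augment with P' → P and build the canonical LR(0) collection (I0 = CLOSURE({[P' → . P]}), then GOTO on every symbol after a dot until no new states appear). It has 11 states:
  I0: { [P → . ) T], [P → . T S], [P' → . P], [T → . y S], [T → . y] }  — shift
  I1: { [P → ) . T], [T → . y S], [T → . y] }  — shift
  I2: { [P' → P .] }  — accept
  I3: { [P → . ) T], [P → . T S], [P → T . S], [S → . ) T], [S → . P], [T → . y S], [T → . y] }  — shift
  I4: { [P → . ) T], [P → . T S], [S → . ) T], [S → . P], [T → . y S], [T → . y], [T → y . S], [T → y .] }  — shift, reduce
  I5: { [P → ) . T], [S → ) . T], [T → . y S], [T → . y] }  — shift
  I6: { [S → P .] }  — reduce
  I7: { [T → y S .] }  — reduce
  I8: { [P → ) T .], [S → ) T .] }  — 2 reduces
  I9: { [P → T S .] }  — reduce
  I10: { [P → ) T .] }  — reduce

I8 contains complete items [P → ) T .], [S → ) T .] — reduce-reduce conflict.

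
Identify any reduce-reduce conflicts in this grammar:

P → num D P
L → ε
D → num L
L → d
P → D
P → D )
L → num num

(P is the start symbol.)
A reduce-reduce conflict occurs when an LR(0) state has two complete items [A → α .] and [B → β .] — both call for a reduction, and with no lookahead the parser cannot choose between them.

Augment with P' → P and build the canonical LR(0) collection (I0 = CLOSURE({[P' → . P]}), then GOTO on every symbol after a dot until no new states appear). It has 12 states:
  I0: { [D → . num L], [P → . D )], [P → . D], [P → . num D P], [P' → . P] }  — shift
  I1: { [P → D . )], [P → D .] }  — shift, reduce
  I2: { [P' → P .] }  — accept
  I3: { [D → . num L], [D → num . L], [L → . d], [L → . num num], [L → .], [P → num . D P] }  — shift, reduce
  I4: { [D → . num L], [P → . D )], [P → . D], [P → . num D P], [P → num D . P] }  — shift
  I5: { [D → num L .] }  — reduce
  I6: { [L → d .] }  — reduce
  I7: { [D → num . L], [L → . d], [L → . num num], [L → .], [L → num . num] }  — shift, reduce
  I8: { [L → num . num], [L → num num .] }  — shift, reduce
  I9: { [L → num num .] }  — reduce
  I10: { [P → num D P .] }  — reduce
  I11: { [P → D ) .] }  — reduce

No state contains more than one complete item.

Answer: No reduce-reduce conflicts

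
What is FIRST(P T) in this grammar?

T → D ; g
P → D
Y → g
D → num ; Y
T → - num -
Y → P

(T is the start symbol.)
{ 'num' }

FIRST sets of the non-terminals involved (from the grammar, by fixed-point iteration):
  FIRST(P) = { 'num' }

To compute FIRST(P T), process the symbols left to right:
Symbol P is a non-terminal. Add FIRST(P) \ {ε} = { 'num' }
P is not nullable (ε ∉ FIRST(P)), so stop here.
FIRST(P T) = { 'num' }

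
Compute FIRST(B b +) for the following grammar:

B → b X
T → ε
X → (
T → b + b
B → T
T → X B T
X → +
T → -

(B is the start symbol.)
{ '(', '+', '-', 'b' }

FIRST sets of the non-terminals involved (from the grammar, by fixed-point iteration):
  FIRST(B) = { '(', '+', '-', 'b', ε }

To compute FIRST(B b +), process the symbols left to right:
Symbol B is a non-terminal. Add FIRST(B) \ {ε} = { '(', '+', '-', 'b' }
B is nullable (ε ∈ FIRST(B)), continue to the next symbol.
Symbol b is a terminal. Add 'b' and stop.
FIRST(B b +) = { '(', '+', '-', 'b' }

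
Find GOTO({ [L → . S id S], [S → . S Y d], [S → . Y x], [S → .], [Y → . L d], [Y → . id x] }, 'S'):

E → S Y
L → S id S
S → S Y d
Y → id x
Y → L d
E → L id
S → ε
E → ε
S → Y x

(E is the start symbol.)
GOTO(I, 'S') = CLOSURE({ [A → αX.β] : [A → α.Xβ] ∈ I, X = 'S' })

Items with dot before 'S', with the dot advanced:
  [L → . S id S] → [L → S . id S]
  [S → . S Y d] → [S → S . Y d]
Closure of the advanced items:
  [S → S . Y d] has the dot before Y: add [Y → . id x], [Y → . L d]
  [Y → . L d] has the dot before L: add [L → . S id S]
  [L → . S id S] has the dot before S: add [S → . S Y d], [S → .], [S → . Y x]

GOTO = { [L → . S id S], [L → S . id S], [S → . S Y d], [S → . Y x], [S → .], [S → S . Y d], [Y → . L d], [Y → . id x] }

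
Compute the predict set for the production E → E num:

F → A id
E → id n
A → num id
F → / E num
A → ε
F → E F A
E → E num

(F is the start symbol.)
PREDICT(E → E num) = (FIRST(RHS) \ {ε}) ∪ (FOLLOW(E) if ε ∈ FIRST(RHS), i.e. RHS ⇒* ε)
FIRST(E) = { 'id' }
FIRST(E num) = { 'id' }
ε ∉ FIRST(E num), so FOLLOW(E) is not added.
PREDICT(E → E num) = { 'id' }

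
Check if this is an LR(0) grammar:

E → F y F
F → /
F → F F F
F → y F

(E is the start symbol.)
Augment with E' → E and build the canonical LR(0) collection (I0 = CLOSURE({[E' → . E]}), then GOTO on every symbol after a dot until no new states appear). It has 10 states:
  I0: { [E → . F y F], [E' → . E], [F → . /], [F → . F F F], [F → . y F] }  — shift
  I1: { [F → / .] }  — reduce
  I2: { [E' → E .] }  — accept
  I3: { [E → F . y F], [F → . /], [F → . F F F], [F → . y F], [F → F . F F] }  — shift
  I4: { [F → . /], [F → . F F F], [F → . y F], [F → y . F] }  — shift
  I5: { [F → . /], [F → . F F F], [F → . y F], [F → F . F F], [F → y F .] }  — shift, reduce
  I6: { [F → . /], [F → . F F F], [F → . y F], [F → F . F F], [F → F F . F] }  — shift
  I7: { [F → . /], [F → . F F F], [F → . y F], [F → F . F F], [F → F F . F], [F → F F F .] }  — shift, reduce
  I8: { [E → F y . F], [F → . /], [F → . F F F], [F → . y F], [F → y . F] }  — shift
  I9: { [E → F y F .], [F → . /], [F → . F F F], [F → . y F], [F → F . F F], [F → y F .] }  — shift, 2 reduces

Conflict in state I5:
  Shift-reduce conflict between [F → y F .] and [F → . /]
So the grammar is NOT LR(0).

Answer: No. Shift-reduce conflict between [F → y F .] and [F → . /]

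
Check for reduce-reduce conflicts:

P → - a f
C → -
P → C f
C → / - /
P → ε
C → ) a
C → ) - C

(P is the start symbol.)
A reduce-reduce conflict occurs when an LR(0) state has two complete items [A → α .] and [B → β .] — both call for a reduction, and with no lookahead the parser cannot choose between them.

Augment with P' → P and build the canonical LR(0) collection (I0 = CLOSURE({[P' → . P]}), then GOTO on every symbol after a dot until no new states appear). It has 15 states:
  I0: { [C → . ) - C], [C → . ) a], [C → . -], [C → . / - /], [P → . - a f], [P → . C f], [P → .], [P' → . P] }  — shift, reduce
  I1: { [C → ) . - C], [C → ) . a] }  — shift
  I2: { [C → - .], [P → - . a f] }  — shift, reduce
  I3: { [C → / . - /] }  — shift
  I4: { [P → C . f] }  — shift
  I5: { [P' → P .] }  — accept
  I6: { [P → C f .] }  — reduce
  I7: { [C → / - . /] }  — shift
  I8: { [C → / - / .] }  — reduce
  I9: { [P → - a . f] }  — shift
  I10: { [P → - a f .] }  — reduce
  I11: { [C → ) - . C], [C → . ) - C], [C → . ) a], [C → . -], [C → . / - /] }  — shift
  I12: { [C → ) a .] }  — reduce
  I13: { [C → - .] }  — reduce
  I14: { [C → ) - C .] }  — reduce

No state contains more than one complete item.

Answer: No reduce-reduce conflicts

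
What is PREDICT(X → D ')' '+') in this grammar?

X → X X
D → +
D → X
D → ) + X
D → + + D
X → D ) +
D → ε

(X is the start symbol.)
{ ')', '+' }

PREDICT(X → D ')' '+') = (FIRST(RHS) \ {ε}) ∪ (FOLLOW(X) if ε ∈ FIRST(RHS), i.e. RHS ⇒* ε)
FIRST(D) = { ')', '+', ε }
FIRST(D ')' '+') = { ')', '+' }
ε ∉ FIRST(D ')' '+'), so FOLLOW(X) is not added.
PREDICT(X → D ')' '+') = { ')', '+' }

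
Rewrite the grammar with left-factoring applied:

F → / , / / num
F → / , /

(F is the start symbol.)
F → / , / F'
F' → / num
F' → ε

Left-factoring transforms A → αβ₁ | αβ₂ into A → αA' and A' → β₁ | β₂
(α is the longest common prefix among the alternatives). Repeat until
no nonterminal has two alternatives with a common prefix.

Round 1: F has alternatives sharing prefix '/ , /'. Introduce F': F → / , / F'
  Add: F' → / num
  Add: F' → ε

No remaining common prefixes — done.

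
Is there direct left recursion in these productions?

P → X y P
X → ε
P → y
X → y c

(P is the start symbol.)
No direct left recursion

Direct left recursion occurs when N → N α for some non-terminal N (the right-hand side begins with the left-hand side itself).

P → X y P: starts with X
X → ε: starts with ε
P → y: starts with y
X → y c: starts with y

No direct left recursion found.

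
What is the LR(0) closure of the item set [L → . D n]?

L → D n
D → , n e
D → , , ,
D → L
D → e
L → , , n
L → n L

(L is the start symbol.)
Start with: [L → . D n]
  [L → . D n] has the dot before D: add [D → . , n e], [D → . , , ,], [D → . L], [D → . e]
  [D → . L] has the dot before L: add [L → . , , n], [L → . n L]
No further items can be added.

CLOSURE = { [D → . , , ,], [D → . , n e], [D → . L], [D → . e], [L → . , , n], [L → . D n], [L → . n L] }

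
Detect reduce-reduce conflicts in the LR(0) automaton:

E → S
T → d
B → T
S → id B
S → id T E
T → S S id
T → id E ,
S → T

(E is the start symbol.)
Yes — I8: [B → T .] vs [S → T .]

A reduce-reduce conflict occurs when an LR(0) state has two complete items [A → α .] and [B → β .] — both call for a reduction, and with no lookahead the parser cannot choose between them.

Augment with E' → E and build the canonical LR(0) collection (I0 = CLOSURE({[E' → . E]}), then GOTO on every symbol after a dot until no new states appear). It has 13 states:
  I0: { [E → . S], [E' → . E], [S → . T], [S → . id B], [S → . id T E], [T → . S S id], [T → . d], [T → . id E ,] }  — shift
  I1: { [E' → E .] }  — accept
  I2: { [E → S .], [S → . T], [S → . id B], [S → . id T E], [T → . S S id], [T → . d], [T → . id E ,], [T → S . S id] }  — shift, reduce
  I3: { [S → T .] }  — reduce
  I4: { [T → d .] }  — reduce
  I5: { [B → . T], [E → . S], [S → . T], [S → . id B], [S → . id T E], [S → id . B], [S → id . T E], [T → . S S id], [T → . d], [T → . id E ,], [T → id . E ,] }  — shift
  I6: { [S → id B .] }  — reduce
  I7: { [T → id E . ,] }  — shift
  I8: { [B → T .], [E → . S], [S → . T], [S → . id B], [S → . id T E], [S → T .], [S → id T . E], [T → . S S id], [T → . d], [T → . id E ,] }  — shift, 2 reduces
  I9: { [S → id T E .] }  — reduce
  I10: { [T → id E , .] }  — reduce
  I11: { [S → . T], [S → . id B], [S → . id T E], [T → . S S id], [T → . d], [T → . id E ,], [T → S . S id], [T → S S . id] }  — shift
  I12: { [B → . T], [E → . S], [S → . T], [S → . id B], [S → . id T E], [S → id . B], [S → id . T E], [T → . S S id], [T → . d], [T → . id E ,], [T → S S id .], [T → id . E ,] }  — shift, reduce

I8 contains complete items [B → T .], [S → T .] — reduce-reduce conflict.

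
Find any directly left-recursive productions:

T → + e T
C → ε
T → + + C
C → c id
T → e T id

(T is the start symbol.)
No direct left recursion

T → + e T: starts with '+'
C → ε: starts with ε
T → + + C: starts with '+'
C → c id: starts with c
T → e T id: starts with e

No direct left recursion found.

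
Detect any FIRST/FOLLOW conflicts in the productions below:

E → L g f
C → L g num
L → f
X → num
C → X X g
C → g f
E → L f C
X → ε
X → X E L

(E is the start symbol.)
Yes. X → num with FOLLOW(X) on { 'num' }; X → X E L with FOLLOW(X) on { 'f', 'num' }

A FIRST/FOLLOW conflict occurs when a non-terminal N has a nullable alternative N → β (β ⇒* ε) and another alternative N → α with FIRST(α) ∩ FOLLOW(N) ≠ ∅: on such a lookahead the parser cannot decide between expanding α and letting N vanish via β.

Nullable non-terminals: X.
FIRST sets used below: FIRST(X) = { 'f', 'num', ε }, FIRST(E) = { 'f' }

X: nullable alternative(s) X → ε; FOLLOW(X) = { 'f', 'g', 'num' }
  X → num: FIRST \ {ε} = { 'num' } — overlaps FOLLOW(X) on { 'num' }: CONFLICT
  X → ε: FIRST \ {ε} = { } — this is the only nullable alternative, skip
  X → X E L: FIRST \ {ε} = { 'f', 'num' } — overlaps FOLLOW(X) on { 'f', 'num' }: CONFLICT

C, E, L have no nullable alternative, so no FIRST/FOLLOW check is needed there.

So the grammar has 2 FIRST/FOLLOW conflicts (marked CONFLICT above).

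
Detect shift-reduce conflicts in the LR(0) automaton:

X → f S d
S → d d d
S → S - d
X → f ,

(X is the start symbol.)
No shift-reduce conflicts

A shift-reduce conflict occurs when an LR(0) state has both:
  - a complete (reduce) item [A → α .] (dot at the end), and
  - a shift item [B → β . c γ] (dot before a terminal).

Augment with X' → X and build the canonical LR(0) collection (I0 = CLOSURE({[X' → . X]}), then GOTO on every symbol after a dot until no new states appear). It has 11 states:
  I0: { [X → . f ,], [X → . f S d], [X' → . X] }  — shift
  I1: { [X' → X .] }  — accept
  I2: { [S → . S - d], [S → . d d d], [X → f . ,], [X → f . S d] }  — shift
  I3: { [X → f , .] }  — reduce
  I4: { [S → S . - d], [X → f S . d] }  — shift
  I5: { [S → d . d d] }  — shift
  I6: { [S → d d . d] }  — shift
  I7: { [S → d d d .] }  — reduce
  I8: { [S → S - . d] }  — shift
  I9: { [X → f S d .] }  — reduce
  I10: { [S → S - d .] }  — reduce

No state contains both a complete item and a shift item.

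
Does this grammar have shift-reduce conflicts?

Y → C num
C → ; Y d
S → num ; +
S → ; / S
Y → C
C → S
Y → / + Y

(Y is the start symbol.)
Augment with Y' → Y and build the canonical LR(0) collection (I0 = CLOSURE({[Y' → . Y]}), then GOTO on every symbol after a dot until no new states appear). It has 18 states:
  I0: { [C → . ; Y d], [C → . S], [S → . ; / S], [S → . num ; +], [Y → . / + Y], [Y → . C num], [Y → . C], [Y' → . Y] }  — shift
  I1: { [Y → / . + Y] }  — shift
  I2: { [C → . ; Y d], [C → . S], [C → ; . Y d], [S → . ; / S], [S → . num ; +], [S → ; . / S], [Y → . / + Y], [Y → . C num], [Y → . C] }  — shift
  I3: { [Y → C . num], [Y → C .] }  — shift, reduce
  I4: { [C → S .] }  — reduce
  I5: { [Y' → Y .] }  — accept
  I6: { [S → num . ; +] }  — shift
  I7: { [S → num ; . +] }  — shift
  I8: { [S → num ; + .] }  — reduce
  I9: { [Y → C num .] }  — reduce
  I10: { [S → . ; / S], [S → . num ; +], [S → ; / . S], [Y → / . + Y] }  — shift
  I11: { [C → ; Y . d] }  — shift
  I12: { [C → ; Y d .] }  — reduce
  I13: { [C → . ; Y d], [C → . S], [S → . ; / S], [S → . num ; +], [Y → . / + Y], [Y → . C num], [Y → . C], [Y → / + . Y] }  — shift
  I14: { [S → ; . / S] }  — shift
  I15: { [S → ; / S .] }  — reduce
  I16: { [S → . ; / S], [S → . num ; +], [S → ; / . S] }  — shift
  I17: { [Y → / + Y .] }  — reduce

I3 contains reduce item [Y → C .] and shift item [Y → C . num] — shift-reduce conflict.

Answer: Yes — I3: [Y → C .] vs [Y → C . num]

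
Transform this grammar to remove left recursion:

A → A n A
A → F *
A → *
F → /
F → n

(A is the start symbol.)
A → F * A'
A → * A'
A' → n A A'
A' → ε
F → /
F → n

A is directly left-recursive. The standard transformation for
  A → A α₁ | ... | A α_m | β₁ | ... | β_n
is
  A  → β₁ A' | ... | β_n A'
  A' → α₁ A' | ... | α_m A' | ε

A → F * becomes A → F * A'
A → * becomes A → * A'
A → A n A becomes A' → n A A'
Add A' → ε

Productions for other non-terminals are unchanged:
  F → /
  F → n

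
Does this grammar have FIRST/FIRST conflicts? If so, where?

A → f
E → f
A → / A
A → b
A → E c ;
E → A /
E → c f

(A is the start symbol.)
Yes. A → f / A → E c ';' on { 'f' }; A → '/' A / A → E c ';' on { '/' }; A → b / A → E c ';' on { 'b' }; E → f / E → A '/' on { 'f' }; E → A '/' / E → c f on { 'c' }

FIRST sets of the non-terminals at (or reachable through a nullable prefix from) the front of some alternative:
  FIRST(E) = { '/', 'b', 'c', 'f' }
  FIRST(A) = { '/', 'b', 'c', 'f' }

Productions for A:
  A → f: FIRST = { 'f' }
  A → / A: FIRST = { '/' }
  A → b: FIRST = { 'b' }
  A → E c ;: FIRST = { '/', 'b', 'c', 'f' }
Productions for E:
  E → f: FIRST = { 'f' }
  E → A /: FIRST = { '/', 'b', 'c', 'f' }
  E → c f: FIRST = { 'c' }

Conflict for A: A → f and A → E c ;
  Overlap: { 'f' }
Conflict for A: A → / A and A → E c ;
  Overlap: { '/' }
Conflict for A: A → b and A → E c ;
  Overlap: { 'b' }
Conflict for E: E → f and E → A /
  Overlap: { 'f' }
Conflict for E: E → A / and E → c f
  Overlap: { 'c' }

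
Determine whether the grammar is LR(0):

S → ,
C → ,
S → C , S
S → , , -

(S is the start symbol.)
A grammar is LR(0) if no state in the canonical LR(0) collection has:
  - both a shift item (dot before a terminal) and a complete item (shift-reduce conflict), or
  - two or more complete items (reduce-reduce conflict; the accept item [S' → S .] counts as a complete item here).

Augment with S' → S and build the canonical LR(0) collection (I0 = CLOSURE({[S' → . S]}), then GOTO on every symbol after a dot until no new states appear). It has 8 states:
  I0: { [C → . ,], [S → . , , -], [S → . ,], [S → . C , S], [S' → . S] }  — shift
  I1: { [C → , .], [S → , . , -], [S → , .] }  — shift, 2 reduces
  I2: { [S → C . , S] }  — shift
  I3: { [S' → S .] }  — accept
  I4: { [C → . ,], [S → . , , -], [S → . ,], [S → . C , S], [S → C , . S] }  — shift
  I5: { [S → C , S .] }  — reduce
  I6: { [S → , , . -] }  — shift
  I7: { [S → , , - .] }  — reduce

Conflict in state I1:
  Shift-reduce conflict between [C → , .] and [S → , . , -]
So the grammar is NOT LR(0).

Answer: No. Shift-reduce conflict between [C → , .] and [S → , . , -]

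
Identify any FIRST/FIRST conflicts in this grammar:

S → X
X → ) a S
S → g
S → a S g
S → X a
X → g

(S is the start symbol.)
FIRST sets of the non-terminals at (or reachable through a nullable prefix from) the front of some alternative:
  FIRST(X) = { ')', 'g' }

Productions for S:
  S → X: FIRST = { ')', 'g' }
  S → g: FIRST = { 'g' }
  S → a S g: FIRST = { 'a' }
  S → X a: FIRST = { ')', 'g' }
Productions for X:
  X → ) a S: FIRST = { ')' }
  X → g: FIRST = { 'g' }

Conflict for S: S → X and S → g
  Overlap: { 'g' }
Conflict for S: S → X and S → X a
  Overlap: { ')', 'g' }
Conflict for S: S → g and S → X a
  Overlap: { 'g' }

Answer: Yes. S → X / S → g on { 'g' }; S → X / S → X a on { ')', 'g' }; S → g / S → X a on { 'g' }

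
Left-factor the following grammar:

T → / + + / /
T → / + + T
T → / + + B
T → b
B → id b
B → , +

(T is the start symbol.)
Left-factoring transforms A → αβ₁ | αβ₂ into A → αA' and A' → β₁ | β₂
(α is the longest common prefix among the alternatives). Repeat until
no nonterminal has two alternatives with a common prefix.

Round 1: T has alternatives sharing prefix '/ + +'. Introduce T': T → / + + T'
  Add: T' → / /
  Add: T' → T
  Add: T' → B

No remaining common prefixes — done.

Resulting grammar:
T → / + + T'
T' → / /
T' → T
T' → B
T → b
B → id b
B → , +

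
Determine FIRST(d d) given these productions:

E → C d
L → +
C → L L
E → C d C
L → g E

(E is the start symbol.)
To compute FIRST(d d), process the symbols left to right:
Symbol d is a terminal. Add 'd' and stop.
FIRST(d d) = { 'd' }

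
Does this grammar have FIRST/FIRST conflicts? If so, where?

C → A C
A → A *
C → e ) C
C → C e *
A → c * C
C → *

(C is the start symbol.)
Yes. C → A C / C → C e '*' on { 'c' }; C → e ')' C / C → C e '*' on { 'e' }; C → C e '*' / C → '*' on { '*' }; A → A '*' / A → c '*' C on { 'c' }

A FIRST/FIRST conflict occurs when two productions N → α and N → β for the same non-terminal have FIRST(α) ∩ FIRST(β) ≠ ∅ (with ε ∈ FIRST of a nullable right-hand side, so two nullable alternatives also conflict).

FIRST sets of the non-terminals at (or reachable through a nullable prefix from) the front of some alternative:
  FIRST(A) = { 'c' }
  FIRST(C) = { '*', 'c', 'e' }

Productions for C:
  C → A C: FIRST = { 'c' }
  C → e ) C: FIRST = { 'e' }
  C → C e *: FIRST = { '*', 'c', 'e' }
  C → *: FIRST = { '*' }
Productions for A:
  A → A *: FIRST = { 'c' }
  A → c * C: FIRST = { 'c' }

Conflict for C: C → A C and C → C e *
  Overlap: { 'c' }
Conflict for C: C → e ) C and C → C e *
  Overlap: { 'e' }
Conflict for C: C → C e * and C → *
  Overlap: { '*' }
Conflict for A: A → A * and A → c * C
  Overlap: { 'c' }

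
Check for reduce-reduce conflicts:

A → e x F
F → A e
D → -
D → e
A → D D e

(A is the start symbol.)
A reduce-reduce conflict occurs when an LR(0) state has two complete items [A → α .] and [B → β .] — both call for a reduction, and with no lookahead the parser cannot choose between them.

Augment with A' → A and build the canonical LR(0) collection (I0 = CLOSURE({[A' → . A]}), then GOTO on every symbol after a dot until no new states appear). It has 12 states:
  I0: { [A → . D D e], [A → . e x F], [A' → . A], [D → . -], [D → . e] }  — shift
  I1: { [D → - .] }  — reduce
  I2: { [A' → A .] }  — accept
  I3: { [A → D . D e], [D → . -], [D → . e] }  — shift
  I4: { [A → e . x F], [D → e .] }  — shift, reduce
  I5: { [A → . D D e], [A → . e x F], [A → e x . F], [D → . -], [D → . e], [F → . A e] }  — shift
  I6: { [F → A . e] }  — shift
  I7: { [A → e x F .] }  — reduce
  I8: { [F → A e .] }  — reduce
  I9: { [A → D D . e] }  — shift
  I10: { [D → e .] }  — reduce
  I11: { [A → D D e .] }  — reduce

No state contains more than one complete item.

Answer: No reduce-reduce conflicts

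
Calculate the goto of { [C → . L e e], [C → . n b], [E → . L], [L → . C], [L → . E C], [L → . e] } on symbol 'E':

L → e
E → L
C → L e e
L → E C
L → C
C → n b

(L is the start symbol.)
GOTO(I, 'E') = CLOSURE({ [A → αX.β] : [A → α.Xβ] ∈ I, X = 'E' })

Items with dot before 'E', with the dot advanced:
  [L → . E C] → [L → E . C]
Closure of the advanced items:
  [L → E . C] has the dot before C: add [C → . L e e], [C → . n b]
  [C → . L e e] has the dot before L: add [L → . e], [L → . E C], [L → . C]
  [L → . E C] has the dot before E: add [E → . L]

GOTO = { [C → . L e e], [C → . n b], [E → . L], [L → . C], [L → . E C], [L → . e], [L → E . C] }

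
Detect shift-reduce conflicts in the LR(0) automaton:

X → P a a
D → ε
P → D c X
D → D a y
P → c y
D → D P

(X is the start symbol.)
Yes — I0: [D → .] vs [P → . c y]; I1: [D → .] vs [D → D . a y]; I10: [D → .] vs [P → . c y]

Augment with X' → X and build the canonical LR(0) collection (I0 = CLOSURE({[X' → . X]}), then GOTO on every symbol after a dot until no new states appear). It has 13 states:
  I0: { [D → . D P], [D → . D a y], [D → .], [P → . D c X], [P → . c y], [X → . P a a], [X' → . X] }  — shift, reduce
  I1: { [D → . D P], [D → . D a y], [D → .], [D → D . P], [D → D . a y], [P → . D c X], [P → . c y], [P → D . c X] }  — shift, reduce
  I2: { [X → P . a a] }  — shift
  I3: { [X' → X .] }  — accept
  I4: { [P → c . y] }  — shift
  I5: { [P → c y .] }  — reduce
  I6: { [X → P a . a] }  — shift
  I7: { [X → P a a .] }  — reduce
  I8: { [D → D P .] }  — reduce
  I9: { [D → D a . y] }  — shift
  I10: { [D → . D P], [D → . D a y], [D → .], [P → . D c X], [P → . c y], [P → D c . X], [P → c . y], [X → . P a a] }  — shift, reduce
  I11: { [P → D c X .] }  — reduce
  I12: { [D → D a y .] }  — reduce

I0 contains reduce item [D → .] and shift item [P → . c y] — shift-reduce conflict.
I1 contains reduce item [D → .] and shift items [D → D . a y], [P → D . c X], [P → . c y] — shift-reduce conflict.
I10 contains reduce item [D → .] and shift items [P → . c y], [P → c . y] — shift-reduce conflict.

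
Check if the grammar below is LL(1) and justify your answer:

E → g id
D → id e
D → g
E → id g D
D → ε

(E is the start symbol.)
Yes, the grammar is LL(1).

Relevant sets:
  FOLLOW(D) = { $ }

For E:
  PREDICT(E → g id) = { 'g' }
  PREDICT(E → id g D) = { 'id' }
For D:
  PREDICT(D → id e) = { 'id' }
  PREDICT(D → g) = { 'g' }
  PREDICT(D → ε) = { $ }

All predict sets are disjoint. The grammar IS LL(1).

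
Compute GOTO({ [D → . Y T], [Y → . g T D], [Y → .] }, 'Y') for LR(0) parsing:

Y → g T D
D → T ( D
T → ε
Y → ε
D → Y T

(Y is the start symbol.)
GOTO(I, 'Y') = CLOSURE({ [A → αX.β] : [A → α.Xβ] ∈ I, X = 'Y' })

Items with dot before 'Y', with the dot advanced:
  [D → . Y T] → [D → Y . T]
Closure of the advanced items:
  [D → Y . T] has the dot before T: add [T → .]

GOTO = { [D → Y . T], [T → .] }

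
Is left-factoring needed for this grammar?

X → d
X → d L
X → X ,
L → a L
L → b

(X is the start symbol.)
Yes, X has productions with common prefix 'd'

Left-factoring is needed when two productions for the same non-terminal
share a common prefix on the right-hand side.

Productions for X:
  X → d
  X → d L
  X → X ,
Productions for L:
  L → a L
  L → b

Found common prefix 'd' in productions for X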